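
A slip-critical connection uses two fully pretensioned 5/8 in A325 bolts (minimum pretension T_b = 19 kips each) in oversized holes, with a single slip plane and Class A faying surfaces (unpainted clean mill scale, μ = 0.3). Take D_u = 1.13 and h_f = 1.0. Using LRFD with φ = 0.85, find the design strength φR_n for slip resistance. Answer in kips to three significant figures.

R_n = μ · D_u · h_f · T_b · n_s · n_b = 0.3 × 1.13 × 1.0 × 19 × 1 × 2 = 12.88 kips.
Design strength φR_n = 0.85 × 12.88 = 10.9 kips.

10.9 kips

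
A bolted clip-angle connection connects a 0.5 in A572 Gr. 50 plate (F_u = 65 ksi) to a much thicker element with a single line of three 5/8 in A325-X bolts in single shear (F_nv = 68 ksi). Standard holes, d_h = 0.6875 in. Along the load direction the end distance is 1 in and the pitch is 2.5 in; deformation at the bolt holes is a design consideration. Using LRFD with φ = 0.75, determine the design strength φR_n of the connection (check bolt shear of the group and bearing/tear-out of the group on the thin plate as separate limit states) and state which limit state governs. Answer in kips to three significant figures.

46.9 kips (bolt shear governs)

Bolt shear: A_b = π·0.625²/4 = 0.3068 in²; R_n = 68 × 0.3068 × 3 × 1 = 62.59 kips → 0.75 × 62.59 = 46.9 kips.
Bearing (1.2 l_c t F_u ≤ 2.4 d t F_u): upper limit = 2.4·0.625·0.5·65 = 48.75 kips.
  Edge l_c = 1 − 0.6875/2 = 0.6562 → r_n = 25.59 kips; interior l_c = 2.5 − 0.6875 = 1.812 → r_n = 48.75 kips.
  R_n,bearing = 1·25.59 + 2·48.75 = 123.1 kips → 0.75 × 123.1 = 92.3 kips.
Bolt shear governs: 46.9 kips.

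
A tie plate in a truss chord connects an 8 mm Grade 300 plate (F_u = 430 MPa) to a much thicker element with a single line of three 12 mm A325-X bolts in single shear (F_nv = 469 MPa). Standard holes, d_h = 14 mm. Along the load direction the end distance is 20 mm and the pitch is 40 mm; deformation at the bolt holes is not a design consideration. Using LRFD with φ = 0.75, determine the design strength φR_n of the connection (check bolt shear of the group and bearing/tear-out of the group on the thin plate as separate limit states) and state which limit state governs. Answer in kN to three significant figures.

Bolt shear: A_b = π·12²/4 = 113.1 mm²; R_n = 469 × 113.1 × 3 × 1 / 1000 = 159.1 kN → 0.75 × 159.1 = 119 kN.
Bearing (1.5 l_c t F_u ≤ 3.0 d t F_u): upper limit = 3.0·12·8·430 / 1000 = 123.8 kN.
  Edge l_c = 20 − 14/2 = 13 → r_n = 67.08 kN; interior l_c = 40 − 14 = 26 → r_n = 123.8 kN.
  R_n,bearing = 1·67.08 + 2·123.8 = 314.8 kN → 0.75 × 314.8 = 236 kN.
Bolt shear governs: 119 kN.

119 kN (bolt shear governs)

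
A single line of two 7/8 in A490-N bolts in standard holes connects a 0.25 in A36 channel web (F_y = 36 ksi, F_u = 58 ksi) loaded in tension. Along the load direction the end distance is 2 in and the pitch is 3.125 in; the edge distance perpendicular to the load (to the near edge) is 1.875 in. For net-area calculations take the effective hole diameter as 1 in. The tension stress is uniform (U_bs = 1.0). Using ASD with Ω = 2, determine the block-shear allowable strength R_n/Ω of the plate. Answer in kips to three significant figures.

Shear plane L_v = 2 + 1·3.125 = 5.125 in; A_gv = 5.125 × 0.25 = 1.281 in².
A_nv = (5.125 − 1.5·1) × 0.25 = 0.9062 in².
A_nt = (1.875 − 0.5·1) × 0.25 = 0.3438 in².
0.6 F_u A_nv = 31.54 kips; 0.6 F_y A_gv = 27.67 kips → shear yielding governs the shear term.
R_n = 27.67 + 1.0 × 58 × 0.3438 = 47.61 kips.
Allowable strength R_n/Ω = 47.61 / 2 = 23.8 kips.

23.8 kips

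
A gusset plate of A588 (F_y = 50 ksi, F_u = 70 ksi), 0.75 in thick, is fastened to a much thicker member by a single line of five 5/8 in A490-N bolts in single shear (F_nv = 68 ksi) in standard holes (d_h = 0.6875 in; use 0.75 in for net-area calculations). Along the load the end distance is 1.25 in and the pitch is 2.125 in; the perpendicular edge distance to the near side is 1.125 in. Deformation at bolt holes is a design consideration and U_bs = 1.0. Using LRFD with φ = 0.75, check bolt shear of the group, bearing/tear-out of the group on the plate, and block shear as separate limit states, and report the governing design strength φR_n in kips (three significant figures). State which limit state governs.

Bolt shear: A_b = π·0.625²/4 = 0.3068 in²; R_n = 68 × 0.3068 × 5 × 1 = 104.3 kips → 0.75 × 104.3 = 78.2 kips.
Bearing: edge l_c = 0.9062, r_n = 57.09 kips; interior l_c = 1.438, r_n = 78.75 kips; R_n = 57.09 + 4·78.75 = 372.1 kips → 279 kips.
Block shear: A_gv = 7.312, A_nv = 4.781, A_nt = 0.5625 in²; R_n = min(0.6F_uA_nv, 0.6F_yA_gv) + U_bs·F_u·A_nt = 240.2 kips → 180 kips.
Bolt shear governs: 78.2 kips.

78.2 kips (bolt shear governs)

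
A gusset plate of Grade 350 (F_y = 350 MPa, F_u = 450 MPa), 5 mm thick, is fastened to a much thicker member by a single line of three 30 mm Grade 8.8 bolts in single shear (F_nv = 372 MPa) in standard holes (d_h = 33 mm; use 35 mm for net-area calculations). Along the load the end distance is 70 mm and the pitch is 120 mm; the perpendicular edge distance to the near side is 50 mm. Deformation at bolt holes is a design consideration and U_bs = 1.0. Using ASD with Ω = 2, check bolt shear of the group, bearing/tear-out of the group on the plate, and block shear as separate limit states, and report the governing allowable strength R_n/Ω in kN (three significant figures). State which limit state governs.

Bolt shear: A_b = π·30²/4 = 706.9 mm²; R_n = 372 × 706.9 × 3 × 1 / 1000 = 788.9 kN → 788.9 / 2 = 394 kN.
Bearing: edge l_c = 53.5, r_n = 144.5 kN; interior l_c = 87, r_n = 162 kN; R_n = 144.5 + 2·162 = 468.5 kN → 234 kN.
Block shear: A_gv = 1550, A_nv = 1112, A_nt = 162.5 mm²; R_n = min(0.6F_uA_nv, 0.6F_yA_gv) + U_bs·F_u·A_nt = 373.5 kN → 187 kN.
Block shear governs: 187 kN.

187 kN (block shear governs)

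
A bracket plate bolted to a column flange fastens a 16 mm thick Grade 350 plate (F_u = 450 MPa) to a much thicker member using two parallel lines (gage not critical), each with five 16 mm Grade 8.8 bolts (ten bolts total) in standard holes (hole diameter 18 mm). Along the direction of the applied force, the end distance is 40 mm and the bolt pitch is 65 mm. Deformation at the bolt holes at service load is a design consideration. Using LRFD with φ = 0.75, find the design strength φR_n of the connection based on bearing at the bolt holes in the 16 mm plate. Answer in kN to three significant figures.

2060 kN

Per bolt r_n = 1.2 l_c t F_u ≤ 2.4 d t F_u; upper limit = 2.4 × 16 × 16 × 450 / 1000 = 276.5 kN.
Edge bolt: l_c = 40 − 18/2 = 31 mm → 1.2 × 31 × 16 × 450 / 1000 = 267.8 → r_n = 267.8 kN.
Interior bolts: l_c = 65 − 18 = 47 mm → 1.2 × 47 × 16 × 450 / 1000 = 406.1 → r_n = 276.5 kN.
R_n = 2 × 267.8 + 8 × 276.5 = 2748 kN.
Design strength φR_n = 0.75 × 2748 = 2060 kN.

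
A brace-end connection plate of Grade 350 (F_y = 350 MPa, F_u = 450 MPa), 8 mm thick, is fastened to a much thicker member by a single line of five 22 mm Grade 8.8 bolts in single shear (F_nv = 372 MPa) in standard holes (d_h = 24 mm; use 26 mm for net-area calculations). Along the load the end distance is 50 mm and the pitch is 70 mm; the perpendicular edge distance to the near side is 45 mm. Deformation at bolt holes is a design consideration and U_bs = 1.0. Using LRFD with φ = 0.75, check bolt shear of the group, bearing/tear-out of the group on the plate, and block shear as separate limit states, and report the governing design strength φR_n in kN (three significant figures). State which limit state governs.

431 kN (block shear governs)

Bolt shear: A_b = π·22²/4 = 380.1 mm²; R_n = 372 × 380.1 × 5 × 1 / 1000 = 707 kN → 0.75 × 707 = 530 kN.
Bearing: edge l_c = 38, r_n = 164.2 kN; interior l_c = 46, r_n = 190.1 kN; R_n = 164.2 + 4·190.1 = 924.5 kN → 693 kN.
Block shear: A_gv = 2640, A_nv = 1704, A_nt = 256 mm²; R_n = min(0.6F_uA_nv, 0.6F_yA_gv) + U_bs·F_u·A_nt = 575.3 kN → 431 kN.
Block shear governs: 431 kN.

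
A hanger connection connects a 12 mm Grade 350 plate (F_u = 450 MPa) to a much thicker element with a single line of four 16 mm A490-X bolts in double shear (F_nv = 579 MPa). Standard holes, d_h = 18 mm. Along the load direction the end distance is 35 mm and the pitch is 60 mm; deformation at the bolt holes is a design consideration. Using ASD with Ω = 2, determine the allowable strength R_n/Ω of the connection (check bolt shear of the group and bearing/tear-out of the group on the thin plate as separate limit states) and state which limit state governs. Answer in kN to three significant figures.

Bolt shear: A_b = π·16²/4 = 201.1 mm²; R_n = 579 × 201.1 × 4 × 2 / 1000 = 931.3 kN → 931.3 / 2 = 466 kN.
Bearing (1.2 l_c t F_u ≤ 2.4 d t F_u): upper limit = 2.4·16·12·450 / 1000 = 207.4 kN.
  Edge l_c = 35 − 18/2 = 26 → r_n = 168.5 kN; interior l_c = 60 − 18 = 42 → r_n = 207.4 kN.
  R_n,bearing = 1·168.5 + 3·207.4 = 790.6 kN → 790.6 / 2 = 395 kN.
Bearing governs: 395 kN.

395 kN (bearing governs)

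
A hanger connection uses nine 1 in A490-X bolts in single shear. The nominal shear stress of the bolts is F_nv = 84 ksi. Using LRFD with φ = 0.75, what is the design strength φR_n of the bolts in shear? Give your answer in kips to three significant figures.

445 kips

A_b = π × 1² / 4 = 0.7854 in².
R_n = F_nv · A_b · n · n_s = 84 × 0.7854 × 9 × 1 = 593.8 kips.
Design strength φR_n = 0.75 × 593.8 = 445 kips.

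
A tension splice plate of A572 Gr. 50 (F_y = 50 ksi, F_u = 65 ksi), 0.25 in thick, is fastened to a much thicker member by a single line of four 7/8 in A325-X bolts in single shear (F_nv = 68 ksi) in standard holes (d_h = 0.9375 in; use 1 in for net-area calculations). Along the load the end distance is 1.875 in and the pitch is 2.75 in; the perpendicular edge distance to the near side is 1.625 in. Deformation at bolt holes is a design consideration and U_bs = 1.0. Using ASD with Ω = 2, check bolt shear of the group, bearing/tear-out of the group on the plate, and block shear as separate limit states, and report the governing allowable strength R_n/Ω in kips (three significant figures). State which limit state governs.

41.4 kips (block shear governs)

Bolt shear: A_b = π·0.875²/4 = 0.6013 in²; R_n = 68 × 0.6013 × 4 × 1 = 163.6 kips → 163.6 / 2 = 81.8 kips.
Bearing: edge l_c = 1.406, r_n = 27.42 kips; interior l_c = 1.812, r_n = 34.12 kips; R_n = 27.42 + 3·34.12 = 129.8 kips → 64.9 kips.
Block shear: A_gv = 2.531, A_nv = 1.656, A_nt = 0.2812 in²; R_n = min(0.6F_uA_nv, 0.6F_yA_gv) + U_bs·F_u·A_nt = 82.88 kips → 41.4 kips.
Block shear governs: 41.4 kips.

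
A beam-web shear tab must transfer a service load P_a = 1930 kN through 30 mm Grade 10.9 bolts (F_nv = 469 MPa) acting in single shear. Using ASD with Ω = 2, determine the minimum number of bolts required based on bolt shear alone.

12 bolts

A_b = π·30²/4 = 706.9 mm².
Per-bolt allowable strength R_n/Ω = 469 × 706.9 × 1 / 1000 / 2 = 165.8 kN.
n ≥ 1930 / 165.8 = 11.64 → use 12 bolts.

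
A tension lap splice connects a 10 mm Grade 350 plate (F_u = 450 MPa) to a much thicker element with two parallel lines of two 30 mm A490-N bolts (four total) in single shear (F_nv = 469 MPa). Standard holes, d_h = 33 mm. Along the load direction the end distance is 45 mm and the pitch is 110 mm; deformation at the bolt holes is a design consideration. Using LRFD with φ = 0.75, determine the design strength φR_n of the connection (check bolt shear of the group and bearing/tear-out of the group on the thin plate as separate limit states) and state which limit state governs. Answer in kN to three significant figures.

717 kN (bearing governs)

Bolt shear: A_b = π·30²/4 = 706.9 mm²; R_n = 469 × 706.9 × 4 × 1 / 1000 = 1326 kN → 0.75 × 1326 = 995 kN.
Bearing (1.2 l_c t F_u ≤ 2.4 d t F_u): upper limit = 2.4·30·10·450 / 1000 = 324 kN.
  Edge l_c = 45 − 33/2 = 28.5 → r_n = 153.9 kN; interior l_c = 110 − 33 = 77 → r_n = 324 kN.
  R_n,bearing = 2·153.9 + 2·324 = 955.8 kN → 0.75 × 955.8 = 717 kN.
Bearing governs: 717 kN.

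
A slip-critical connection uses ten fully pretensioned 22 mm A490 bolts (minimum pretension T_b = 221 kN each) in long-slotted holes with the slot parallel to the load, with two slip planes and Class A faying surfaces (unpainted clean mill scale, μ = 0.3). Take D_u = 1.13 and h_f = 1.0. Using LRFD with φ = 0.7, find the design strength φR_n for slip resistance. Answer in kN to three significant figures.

R_n = μ · D_u · h_f · T_b · n_s · n_b = 0.3 × 1.13 × 1.0 × 221 × 2 × 10 = 1498 kN.
Design strength φR_n = 0.7 × 1498 = 1050 kN.

1050 kN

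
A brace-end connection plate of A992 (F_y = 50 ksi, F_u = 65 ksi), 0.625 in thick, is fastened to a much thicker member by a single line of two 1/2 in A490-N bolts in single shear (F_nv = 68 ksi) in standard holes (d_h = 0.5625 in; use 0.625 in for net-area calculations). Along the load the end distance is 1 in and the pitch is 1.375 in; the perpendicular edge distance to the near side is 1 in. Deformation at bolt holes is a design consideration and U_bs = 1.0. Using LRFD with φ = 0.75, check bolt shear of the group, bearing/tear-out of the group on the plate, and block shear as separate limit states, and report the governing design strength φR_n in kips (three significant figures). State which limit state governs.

20 kips (bolt shear governs)

Bolt shear: A_b = π·0.5²/4 = 0.1963 in²; R_n = 68 × 0.1963 × 2 × 1 = 26.7 kips → 0.75 × 26.7 = 20 kips.
Bearing: edge l_c = 0.7188, r_n = 35.04 kips; interior l_c = 0.8125, r_n = 39.61 kips; R_n = 35.04 + 1·39.61 = 74.65 kips → 56 kips.
Block shear: A_gv = 1.484, A_nv = 0.8984, A_nt = 0.4297 in²; R_n = min(0.6F_uA_nv, 0.6F_yA_gv) + U_bs·F_u·A_nt = 62.97 kips → 47.2 kips.
Bolt shear governs: 20 kips.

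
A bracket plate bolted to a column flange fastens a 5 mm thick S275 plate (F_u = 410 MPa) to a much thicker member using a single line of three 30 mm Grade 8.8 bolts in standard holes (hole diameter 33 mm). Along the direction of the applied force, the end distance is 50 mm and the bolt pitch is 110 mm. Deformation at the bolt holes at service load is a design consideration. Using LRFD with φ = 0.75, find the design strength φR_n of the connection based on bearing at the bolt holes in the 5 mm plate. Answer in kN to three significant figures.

283 kN

Per bolt r_n = 1.2 l_c t F_u ≤ 2.4 d t F_u; upper limit = 2.4 × 30 × 5 × 410 / 1000 = 147.6 kN.
Edge bolt: l_c = 50 − 33/2 = 33.5 mm → 1.2 × 33.5 × 5 × 410 / 1000 = 82.41 → r_n = 82.41 kN.
Interior bolts: l_c = 110 − 33 = 77 mm → 1.2 × 77 × 5 × 410 / 1000 = 189.4 → r_n = 147.6 kN.
R_n = 1 × 82.41 + 2 × 147.6 = 377.6 kN.
Design strength φR_n = 0.75 × 377.6 = 283 kN.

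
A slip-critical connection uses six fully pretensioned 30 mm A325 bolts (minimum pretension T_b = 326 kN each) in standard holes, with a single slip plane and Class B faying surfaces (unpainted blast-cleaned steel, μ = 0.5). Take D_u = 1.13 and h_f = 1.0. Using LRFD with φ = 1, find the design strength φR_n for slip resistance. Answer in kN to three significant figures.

R_n = μ · D_u · h_f · T_b · n_s · n_b = 0.5 × 1.13 × 1.0 × 326 × 1 × 6 = 1105 kN.
Design strength φR_n = 1 × 1105 = 1110 kN.

1110 kN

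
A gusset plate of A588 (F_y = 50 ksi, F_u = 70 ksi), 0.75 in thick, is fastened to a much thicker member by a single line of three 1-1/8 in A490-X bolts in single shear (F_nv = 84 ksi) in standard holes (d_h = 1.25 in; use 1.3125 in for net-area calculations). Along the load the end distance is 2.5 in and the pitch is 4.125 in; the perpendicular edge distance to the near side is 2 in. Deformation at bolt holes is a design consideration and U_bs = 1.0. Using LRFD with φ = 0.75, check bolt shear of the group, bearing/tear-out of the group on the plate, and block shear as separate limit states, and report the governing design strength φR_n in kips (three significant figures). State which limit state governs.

Bolt shear: A_b = π·1.125²/4 = 0.994 in²; R_n = 84 × 0.994 × 3 × 1 = 250.5 kips → 0.75 × 250.5 = 188 kips.
Bearing: edge l_c = 1.875, r_n = 118.1 kips; interior l_c = 2.875, r_n = 141.8 kips; R_n = 118.1 + 2·141.8 = 401.6 kips → 301 kips.
Block shear: A_gv = 8.062, A_nv = 5.602, A_nt = 1.008 in²; R_n = min(0.6F_uA_nv, 0.6F_yA_gv) + U_bs·F_u·A_nt = 305.8 kips → 229 kips.
Bolt shear governs: 188 kips.

188 kips (bolt shear governs)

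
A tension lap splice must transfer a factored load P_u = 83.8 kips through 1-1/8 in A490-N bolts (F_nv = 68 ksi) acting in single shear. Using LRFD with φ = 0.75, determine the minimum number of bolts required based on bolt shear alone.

A_b = π·1.125²/4 = 0.994 in².
Per-bolt design strength φR_n = 0.75 × 68 × 0.994 × 1 = 50.69 kips.
n ≥ 83.8 / 50.69 = 1.653 → use 2 bolts.

2 bolts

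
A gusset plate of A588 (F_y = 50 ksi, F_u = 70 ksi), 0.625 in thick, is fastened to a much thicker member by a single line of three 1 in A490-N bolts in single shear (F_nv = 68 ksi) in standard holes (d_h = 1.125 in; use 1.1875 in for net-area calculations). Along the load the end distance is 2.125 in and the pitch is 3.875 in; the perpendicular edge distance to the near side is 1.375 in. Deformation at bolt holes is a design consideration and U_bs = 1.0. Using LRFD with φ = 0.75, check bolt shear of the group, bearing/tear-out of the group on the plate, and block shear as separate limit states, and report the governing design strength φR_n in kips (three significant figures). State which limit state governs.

120 kips (bolt shear governs)

Bolt shear: A_b = π·1²/4 = 0.7854 in²; R_n = 68 × 0.7854 × 3 × 1 = 160.2 kips → 0.75 × 160.2 = 120 kips.
Bearing: edge l_c = 1.562, r_n = 82.03 kips; interior l_c = 2.75, r_n = 105 kips; R_n = 82.03 + 2·105 = 292 kips → 219 kips.
Block shear: A_gv = 6.172, A_nv = 4.316, A_nt = 0.4883 in²; R_n = min(0.6F_uA_nv, 0.6F_yA_gv) + U_bs·F_u·A_nt = 215.5 kips → 162 kips.
Bolt shear governs: 120 kips.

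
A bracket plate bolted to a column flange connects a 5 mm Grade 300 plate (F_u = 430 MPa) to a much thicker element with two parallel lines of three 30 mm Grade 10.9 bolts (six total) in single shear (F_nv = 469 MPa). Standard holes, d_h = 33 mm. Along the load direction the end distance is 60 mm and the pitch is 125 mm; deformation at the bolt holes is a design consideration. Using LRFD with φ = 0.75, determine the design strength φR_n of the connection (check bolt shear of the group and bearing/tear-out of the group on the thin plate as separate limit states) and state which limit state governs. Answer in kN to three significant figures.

633 kN (bearing governs)

Bolt shear: A_b = π·30²/4 = 706.9 mm²; R_n = 469 × 706.9 × 6 × 1 / 1000 = 1989 kN → 0.75 × 1989 = 1490 kN.
Bearing (1.2 l_c t F_u ≤ 2.4 d t F_u): upper limit = 2.4·30·5·430 / 1000 = 154.8 kN.
  Edge l_c = 60 − 33/2 = 43.5 → r_n = 112.2 kN; interior l_c = 125 − 33 = 92 → r_n = 154.8 kN.
  R_n,bearing = 2·112.2 + 4·154.8 = 843.7 kN → 0.75 × 843.7 = 633 kN.
Bearing governs: 633 kN.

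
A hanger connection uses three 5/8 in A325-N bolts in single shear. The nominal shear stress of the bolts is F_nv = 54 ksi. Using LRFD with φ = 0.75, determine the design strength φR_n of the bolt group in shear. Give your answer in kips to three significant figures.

37.3 kips

A_b = π × 0.625² / 4 = 0.3068 in².
R_n = F_nv · A_b · n · n_s = 54 × 0.3068 × 3 × 1 = 49.7 kips.
Design strength φR_n = 0.75 × 49.7 = 37.3 kips.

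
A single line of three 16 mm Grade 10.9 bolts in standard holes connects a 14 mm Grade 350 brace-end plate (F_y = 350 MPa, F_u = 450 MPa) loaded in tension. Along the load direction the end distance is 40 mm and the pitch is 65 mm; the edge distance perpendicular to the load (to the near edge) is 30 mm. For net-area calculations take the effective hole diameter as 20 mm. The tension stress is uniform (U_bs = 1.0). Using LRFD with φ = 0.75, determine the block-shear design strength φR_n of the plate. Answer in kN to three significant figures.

Shear plane L_v = 40 + 2·65 = 170 mm; A_gv = 170 × 14 = 2380 mm².
A_nv = (170 − 2.5·20) × 14 = 1680 mm².
A_nt = (30 − 0.5·20) × 14 = 280 mm².
0.6 F_u A_nv = 453.6 kN; 0.6 F_y A_gv = 499.8 kN → shear rupture governs the shear term.
R_n = 453.6 + 1.0 × 450 × 280 / 1000 = 579.6 kN.
Design strength φR_n = 0.75 × 579.6 = 435 kN.

435 kN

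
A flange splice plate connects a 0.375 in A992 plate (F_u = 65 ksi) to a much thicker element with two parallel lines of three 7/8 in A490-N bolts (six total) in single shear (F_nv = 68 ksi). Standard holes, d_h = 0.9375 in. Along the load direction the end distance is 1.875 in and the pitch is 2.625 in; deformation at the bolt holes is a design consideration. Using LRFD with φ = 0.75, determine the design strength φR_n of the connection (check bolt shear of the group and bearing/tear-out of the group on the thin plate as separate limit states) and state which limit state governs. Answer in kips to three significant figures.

Bolt shear: A_b = π·0.875²/4 = 0.6013 in²; R_n = 68 × 0.6013 × 6 × 1 = 245.3 kips → 0.75 × 245.3 = 184 kips.
Bearing (1.2 l_c t F_u ≤ 2.4 d t F_u): upper limit = 2.4·0.875·0.375·65 = 51.19 kips.
  Edge l_c = 1.875 − 0.9375/2 = 1.406 → r_n = 41.13 kips; interior l_c = 2.625 − 0.9375 = 1.688 → r_n = 49.36 kips.
  R_n,bearing = 2·41.13 + 4·49.36 = 279.7 kips → 0.75 × 279.7 = 210 kips.
Bolt shear governs: 184 kips.

184 kips (bolt shear governs)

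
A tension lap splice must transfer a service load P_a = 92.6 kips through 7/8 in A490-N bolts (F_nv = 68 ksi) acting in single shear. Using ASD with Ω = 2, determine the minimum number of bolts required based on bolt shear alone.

A_b = π·0.875²/4 = 0.6013 in².
Per-bolt allowable strength R_n/Ω = 68 × 0.6013 × 1 / 2 = 20.44 kips.
n ≥ 92.6 / 20.44 = 4.529 → use 5 bolts.

5 bolts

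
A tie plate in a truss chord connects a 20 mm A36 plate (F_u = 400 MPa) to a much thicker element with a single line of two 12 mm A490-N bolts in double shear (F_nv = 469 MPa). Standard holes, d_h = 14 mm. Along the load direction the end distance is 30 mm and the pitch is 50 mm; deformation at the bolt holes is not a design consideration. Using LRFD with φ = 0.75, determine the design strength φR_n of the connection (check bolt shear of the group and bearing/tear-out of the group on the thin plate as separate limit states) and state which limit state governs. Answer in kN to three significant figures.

Bolt shear: A_b = π·12²/4 = 113.1 mm²; R_n = 469 × 113.1 × 2 × 2 / 1000 = 212.2 kN → 0.75 × 212.2 = 159 kN.
Bearing (1.5 l_c t F_u ≤ 3.0 d t F_u): upper limit = 3.0·12·20·400 / 1000 = 288 kN.
  Edge l_c = 30 − 14/2 = 23 → r_n = 276 kN; interior l_c = 50 − 14 = 36 → r_n = 288 kN.
  R_n,bearing = 1·276 + 1·288 = 564 kN → 0.75 × 564 = 423 kN.
Bolt shear governs: 159 kN.

159 kN (bolt shear governs)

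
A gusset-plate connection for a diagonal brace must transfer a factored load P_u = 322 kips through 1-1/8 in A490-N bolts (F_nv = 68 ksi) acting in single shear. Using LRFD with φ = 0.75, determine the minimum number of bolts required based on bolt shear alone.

7 bolts

A_b = π·1.125²/4 = 0.994 in².
Per-bolt design strength φR_n = 0.75 × 68 × 0.994 × 1 = 50.69 kips.
n ≥ 322 / 50.69 = 6.352 → use 7 bolts.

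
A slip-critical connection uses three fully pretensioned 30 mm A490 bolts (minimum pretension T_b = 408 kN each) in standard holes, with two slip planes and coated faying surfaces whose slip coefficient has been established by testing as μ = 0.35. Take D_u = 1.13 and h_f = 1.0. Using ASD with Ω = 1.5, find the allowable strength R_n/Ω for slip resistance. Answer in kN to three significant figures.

R_n = μ · D_u · h_f · T_b · n_s · n_b = 0.35 × 1.13 × 1.0 × 408 × 2 × 3 = 968.2 kN.
Allowable strength R_n/Ω = 968.2 / 1.5 = 645 kN.

645 kN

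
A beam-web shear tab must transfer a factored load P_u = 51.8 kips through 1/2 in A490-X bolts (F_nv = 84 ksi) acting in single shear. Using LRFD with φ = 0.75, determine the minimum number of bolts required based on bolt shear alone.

5 bolts

A_b = π·0.5²/4 = 0.1963 in².
Per-bolt design strength φR_n = 0.75 × 84 × 0.1963 × 1 = 12.37 kips.
n ≥ 51.8 / 12.37 = 4.188 → use 5 bolts.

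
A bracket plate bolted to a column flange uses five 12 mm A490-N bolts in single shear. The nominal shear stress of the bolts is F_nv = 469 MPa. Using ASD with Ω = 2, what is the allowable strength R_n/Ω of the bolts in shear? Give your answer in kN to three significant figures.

A_b = π × 12² / 4 = 113.1 mm².
R_n = F_nv · A_b · n · n_s = 469 × 113.1 × 5 × 1 / 1000 = 265.2 kN.
Allowable strength R_n/Ω = 265.2 / 2 = 133 kN.

133 kN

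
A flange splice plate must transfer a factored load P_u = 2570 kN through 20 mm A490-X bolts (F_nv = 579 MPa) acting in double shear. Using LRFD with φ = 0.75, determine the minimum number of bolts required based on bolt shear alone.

10 bolts

A_b = π·20²/4 = 314.2 mm².
Per-bolt design strength φR_n = 0.75 × 579 × 314.2 × 2 / 1000 = 272.8 kN.
n ≥ 2570 / 272.8 = 9.419 → use 10 bolts.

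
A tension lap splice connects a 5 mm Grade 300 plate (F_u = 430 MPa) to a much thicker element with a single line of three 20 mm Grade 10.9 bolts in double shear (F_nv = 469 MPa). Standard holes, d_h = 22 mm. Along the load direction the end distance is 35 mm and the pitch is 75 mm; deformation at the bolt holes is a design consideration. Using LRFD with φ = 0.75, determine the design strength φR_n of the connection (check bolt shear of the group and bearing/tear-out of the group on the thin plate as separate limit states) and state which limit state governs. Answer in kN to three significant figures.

Bolt shear: A_b = π·20²/4 = 314.2 mm²; R_n = 469 × 314.2 × 3 × 2 / 1000 = 884 kN → 0.75 × 884 = 663 kN.
Bearing (1.2 l_c t F_u ≤ 2.4 d t F_u): upper limit = 2.4·20·5·430 / 1000 = 103.2 kN.
  Edge l_c = 35 − 22/2 = 24 → r_n = 61.92 kN; interior l_c = 75 − 22 = 53 → r_n = 103.2 kN.
  R_n,bearing = 1·61.92 + 2·103.2 = 268.3 kN → 0.75 × 268.3 = 201 kN.
Bearing governs: 201 kN.

201 kN (bearing governs)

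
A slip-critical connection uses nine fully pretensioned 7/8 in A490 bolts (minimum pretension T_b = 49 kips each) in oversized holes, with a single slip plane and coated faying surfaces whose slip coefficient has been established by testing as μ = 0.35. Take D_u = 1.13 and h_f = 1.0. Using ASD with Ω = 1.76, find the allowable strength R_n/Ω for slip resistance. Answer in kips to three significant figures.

R_n = μ · D_u · h_f · T_b · n_s · n_b = 0.35 × 1.13 × 1.0 × 49 × 1 × 9 = 174.4 kips.
Allowable strength R_n/Ω = 174.4 / 1.76 = 99.1 kips.

99.1 kips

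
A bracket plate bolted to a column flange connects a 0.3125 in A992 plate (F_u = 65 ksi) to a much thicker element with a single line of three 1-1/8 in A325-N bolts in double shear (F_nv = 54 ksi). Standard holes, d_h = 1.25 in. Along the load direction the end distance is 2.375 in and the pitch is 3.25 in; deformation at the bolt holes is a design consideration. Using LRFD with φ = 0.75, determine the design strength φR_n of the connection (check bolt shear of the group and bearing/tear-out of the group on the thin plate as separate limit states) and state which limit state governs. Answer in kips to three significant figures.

Bolt shear: A_b = π·1.125²/4 = 0.994 in²; R_n = 54 × 0.994 × 3 × 2 = 322.1 kips → 0.75 × 322.1 = 242 kips.
Bearing (1.2 l_c t F_u ≤ 2.4 d t F_u): upper limit = 2.4·1.125·0.3125·65 = 54.84 kips.
  Edge l_c = 2.375 − 1.25/2 = 1.75 → r_n = 42.66 kips; interior l_c = 3.25 − 1.25 = 2 → r_n = 48.75 kips.
  R_n,bearing = 1·42.66 + 2·48.75 = 140.2 kips → 0.75 × 140.2 = 105 kips.
Bearing governs: 105 kips.

105 kips (bearing governs)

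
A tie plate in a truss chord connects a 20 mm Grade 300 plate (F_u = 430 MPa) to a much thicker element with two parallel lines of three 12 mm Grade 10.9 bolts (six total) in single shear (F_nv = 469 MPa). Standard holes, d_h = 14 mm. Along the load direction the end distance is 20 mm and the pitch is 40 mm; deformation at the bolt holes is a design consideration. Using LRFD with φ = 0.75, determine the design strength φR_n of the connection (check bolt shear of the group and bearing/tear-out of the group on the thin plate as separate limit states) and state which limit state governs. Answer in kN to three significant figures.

Bolt shear: A_b = π·12²/4 = 113.1 mm²; R_n = 469 × 113.1 × 6 × 1 / 1000 = 318.3 kN → 0.75 × 318.3 = 239 kN.
Bearing (1.2 l_c t F_u ≤ 2.4 d t F_u): upper limit = 2.4·12·20·430 / 1000 = 247.7 kN.
  Edge l_c = 20 − 14/2 = 13 → r_n = 134.2 kN; interior l_c = 40 − 14 = 26 → r_n = 247.7 kN.
  R_n,bearing = 2·134.2 + 4·247.7 = 1259 kN → 0.75 × 1259 = 944 kN.
Bolt shear governs: 239 kN.

239 kN (bolt shear governs)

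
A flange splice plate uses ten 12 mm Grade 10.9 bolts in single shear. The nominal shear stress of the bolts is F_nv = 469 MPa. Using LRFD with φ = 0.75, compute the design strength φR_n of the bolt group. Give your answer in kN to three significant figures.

A_b = π × 12² / 4 = 113.1 mm².
R_n = F_nv · A_b · n · n_s = 469 × 113.1 × 10 × 1 / 1000 = 530.4 kN.
Design strength φR_n = 0.75 × 530.4 = 398 kN.

398 kN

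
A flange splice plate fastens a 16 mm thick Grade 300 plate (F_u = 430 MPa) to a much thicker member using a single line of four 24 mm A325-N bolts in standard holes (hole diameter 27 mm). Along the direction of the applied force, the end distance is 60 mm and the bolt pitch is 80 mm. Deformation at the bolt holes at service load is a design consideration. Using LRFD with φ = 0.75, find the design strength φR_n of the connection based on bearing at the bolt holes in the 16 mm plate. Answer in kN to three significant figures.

Per bolt r_n = 1.2 l_c t F_u ≤ 2.4 d t F_u; upper limit = 2.4 × 24 × 16 × 430 / 1000 = 396.3 kN.
Edge bolt: l_c = 60 − 27/2 = 46.5 mm → 1.2 × 46.5 × 16 × 430 / 1000 = 383.9 → r_n = 383.9 kN.
Interior bolts: l_c = 80 − 27 = 53 mm → 1.2 × 53 × 16 × 430 / 1000 = 437.6 → r_n = 396.3 kN.
R_n = 1 × 383.9 + 3 × 396.3 = 1573 kN.
Design strength φR_n = 0.75 × 1573 = 1180 kN.

1180 kN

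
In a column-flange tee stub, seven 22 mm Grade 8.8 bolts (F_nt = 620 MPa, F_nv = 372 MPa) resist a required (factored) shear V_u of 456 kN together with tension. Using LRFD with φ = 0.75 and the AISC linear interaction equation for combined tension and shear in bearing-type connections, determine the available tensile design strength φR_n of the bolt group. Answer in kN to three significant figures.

849 kN

A_b = π·22²/4 = 380.1 mm²; f_rv = 456 × 1000 / (7 × 380.1) = 171.4 MPa.
F'_nt = 1.3 F_nt − (F_nt / φF_nv) f_rv = 1.3·620 − (620/(0.75·372))·171.4 = 425.2 MPa, capped at F_nt → F'_nt = 425.2 MPa.
R_n = F'_nt · A_b · n = 425.2 × 380.1 × 7 / 1000 = 1131 kN.
Design strength φR_n = 0.75 × 1131 = 849 kN.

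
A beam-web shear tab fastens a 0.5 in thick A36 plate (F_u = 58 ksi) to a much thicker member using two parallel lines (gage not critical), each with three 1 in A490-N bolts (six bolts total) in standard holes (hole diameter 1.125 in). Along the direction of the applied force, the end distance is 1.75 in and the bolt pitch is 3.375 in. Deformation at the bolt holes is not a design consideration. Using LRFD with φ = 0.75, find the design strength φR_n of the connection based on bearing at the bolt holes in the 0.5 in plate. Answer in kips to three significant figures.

Per bolt r_n = 1.5 l_c t F_u ≤ 3.0 d t F_u; upper limit = 3.0 × 1 × 0.5 × 58 = 87 kips.
Edge bolt: l_c = 1.75 − 1.125/2 = 1.188 in → 1.5 × 1.188 × 0.5 × 58 = 51.66 → r_n = 51.66 kips.
Interior bolts: l_c = 3.375 − 1.125 = 2.25 in → 1.5 × 2.25 × 0.5 × 58 = 97.88 → r_n = 87 kips.
R_n = 2 × 51.66 + 4 × 87 = 451.3 kips.
Design strength φR_n = 0.75 × 451.3 = 338 kips.

338 kips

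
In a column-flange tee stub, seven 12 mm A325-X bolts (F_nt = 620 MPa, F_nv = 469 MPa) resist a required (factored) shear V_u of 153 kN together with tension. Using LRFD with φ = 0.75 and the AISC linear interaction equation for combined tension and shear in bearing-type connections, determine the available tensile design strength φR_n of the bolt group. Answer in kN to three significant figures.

A_b = π·12²/4 = 113.1 mm²; f_rv = 153 × 1000 / (7 × 113.1) = 193.3 MPa.
F'_nt = 1.3 F_nt − (F_nt / φF_nv) f_rv = 1.3·620 − (620/(0.75·469))·193.3 = 465.4 MPa, capped at F_nt → F'_nt = 465.4 MPa.
R_n = F'_nt · A_b · n = 465.4 × 113.1 × 7 / 1000 = 368.4 kN.
Design strength φR_n = 0.75 × 368.4 = 276 kN.

276 kN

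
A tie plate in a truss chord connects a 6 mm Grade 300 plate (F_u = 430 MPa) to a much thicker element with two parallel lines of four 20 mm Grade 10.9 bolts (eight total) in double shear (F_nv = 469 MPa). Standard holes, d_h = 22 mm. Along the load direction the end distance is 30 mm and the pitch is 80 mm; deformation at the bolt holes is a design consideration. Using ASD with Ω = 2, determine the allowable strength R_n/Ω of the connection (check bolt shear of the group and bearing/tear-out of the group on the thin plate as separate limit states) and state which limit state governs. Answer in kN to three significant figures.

Bolt shear: A_b = π·20²/4 = 314.2 mm²; R_n = 469 × 314.2 × 8 × 2 / 1000 = 2357 kN → 2357 / 2 = 1180 kN.
Bearing (1.2 l_c t F_u ≤ 2.4 d t F_u): upper limit = 2.4·20·6·430 / 1000 = 123.8 kN.
  Edge l_c = 30 − 22/2 = 19 → r_n = 58.82 kN; interior l_c = 80 − 22 = 58 → r_n = 123.8 kN.
  R_n,bearing = 2·58.82 + 6·123.8 = 860.7 kN → 860.7 / 2 = 430 kN.
Bearing governs: 430 kN.

430 kN (bearing governs)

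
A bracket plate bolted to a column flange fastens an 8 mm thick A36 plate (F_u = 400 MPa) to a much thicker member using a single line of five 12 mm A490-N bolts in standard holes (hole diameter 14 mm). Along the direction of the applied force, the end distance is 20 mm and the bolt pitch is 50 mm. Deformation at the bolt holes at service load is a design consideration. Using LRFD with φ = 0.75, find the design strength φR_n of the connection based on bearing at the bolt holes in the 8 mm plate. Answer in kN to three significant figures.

314 kN

Per bolt r_n = 1.2 l_c t F_u ≤ 2.4 d t F_u; upper limit = 2.4 × 12 × 8 × 400 / 1000 = 92.16 kN.
Edge bolt: l_c = 20 − 14/2 = 13 mm → 1.2 × 13 × 8 × 400 / 1000 = 49.92 → r_n = 49.92 kN.
Interior bolts: l_c = 50 − 14 = 36 mm → 1.2 × 36 × 8 × 400 / 1000 = 138.2 → r_n = 92.16 kN.
R_n = 1 × 49.92 + 4 × 92.16 = 418.6 kN.
Design strength φR_n = 0.75 × 418.6 = 314 kN.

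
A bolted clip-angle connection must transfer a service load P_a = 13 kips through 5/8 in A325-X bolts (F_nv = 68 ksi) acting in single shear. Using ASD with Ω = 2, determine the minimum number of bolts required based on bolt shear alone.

2 bolts

A_b = π·0.625²/4 = 0.3068 in².
Per-bolt allowable strength R_n/Ω = 68 × 0.3068 × 1 / 2 = 10.43 kips.
n ≥ 13 / 10.43 = 1.246 → use 2 bolts.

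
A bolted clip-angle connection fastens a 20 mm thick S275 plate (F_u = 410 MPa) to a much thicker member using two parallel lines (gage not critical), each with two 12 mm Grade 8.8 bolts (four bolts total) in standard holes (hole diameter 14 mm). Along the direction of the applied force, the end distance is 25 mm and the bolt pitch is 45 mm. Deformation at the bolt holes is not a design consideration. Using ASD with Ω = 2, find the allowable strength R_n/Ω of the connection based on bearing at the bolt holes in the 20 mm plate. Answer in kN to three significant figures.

Per bolt r_n = 1.5 l_c t F_u ≤ 3.0 d t F_u; upper limit = 3.0 × 12 × 20 × 410 / 1000 = 295.2 kN.
Edge bolt: l_c = 25 − 14/2 = 18 mm → 1.5 × 18 × 20 × 410 / 1000 = 221.4 → r_n = 221.4 kN.
Interior bolts: l_c = 45 − 14 = 31 mm → 1.5 × 31 × 20 × 410 / 1000 = 381.3 → r_n = 295.2 kN.
R_n = 2 × 221.4 + 2 × 295.2 = 1033 kN.
Allowable strength R_n/Ω = 1033 / 2 = 517 kN.

517 kN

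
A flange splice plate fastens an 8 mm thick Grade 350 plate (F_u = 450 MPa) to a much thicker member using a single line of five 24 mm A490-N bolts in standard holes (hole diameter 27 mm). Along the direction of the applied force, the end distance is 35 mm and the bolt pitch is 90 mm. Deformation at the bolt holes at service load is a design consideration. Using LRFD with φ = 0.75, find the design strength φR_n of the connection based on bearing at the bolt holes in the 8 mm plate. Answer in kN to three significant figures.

Per bolt r_n = 1.2 l_c t F_u ≤ 2.4 d t F_u; upper limit = 2.4 × 24 × 8 × 450 / 1000 = 207.4 kN.
Edge bolt: l_c = 35 − 27/2 = 21.5 mm → 1.2 × 21.5 × 8 × 450 / 1000 = 92.88 → r_n = 92.88 kN.
Interior bolts: l_c = 90 − 27 = 63 mm → 1.2 × 63 × 8 × 450 / 1000 = 272.2 → r_n = 207.4 kN.
R_n = 1 × 92.88 + 4 × 207.4 = 922.3 kN.
Design strength φR_n = 0.75 × 922.3 = 692 kN.

692 kN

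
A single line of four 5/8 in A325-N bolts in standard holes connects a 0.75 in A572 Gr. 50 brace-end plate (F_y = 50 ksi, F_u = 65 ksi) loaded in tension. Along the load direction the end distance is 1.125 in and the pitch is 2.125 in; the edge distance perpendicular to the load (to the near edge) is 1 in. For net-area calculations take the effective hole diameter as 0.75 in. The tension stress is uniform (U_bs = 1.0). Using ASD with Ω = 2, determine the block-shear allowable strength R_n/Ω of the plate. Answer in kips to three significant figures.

86.5 kips

Shear plane L_v = 1.125 + 3·2.125 = 7.5 in; A_gv = 7.5 × 0.75 = 5.625 in².
A_nv = (7.5 − 3.5·0.75) × 0.75 = 3.656 in².
A_nt = (1 − 0.5·0.75) × 0.75 = 0.4688 in².
0.6 F_u A_nv = 142.6 kips; 0.6 F_y A_gv = 168.8 kips → shear rupture governs the shear term.
R_n = 142.6 + 1.0 × 65 × 0.4688 = 173.1 kips.
Allowable strength R_n/Ω = 173.1 / 2 = 86.5 kips.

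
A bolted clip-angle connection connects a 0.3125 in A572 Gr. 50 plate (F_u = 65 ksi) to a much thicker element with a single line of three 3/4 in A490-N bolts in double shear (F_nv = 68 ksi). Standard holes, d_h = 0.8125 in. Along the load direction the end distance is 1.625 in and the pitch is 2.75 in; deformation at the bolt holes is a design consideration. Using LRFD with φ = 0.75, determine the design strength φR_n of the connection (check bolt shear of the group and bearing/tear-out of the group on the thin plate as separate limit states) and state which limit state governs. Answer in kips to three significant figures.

77.1 kips (bearing governs)

Bolt shear: A_b = π·0.75²/4 = 0.4418 in²; R_n = 68 × 0.4418 × 3 × 2 = 180.2 kips → 0.75 × 180.2 = 135 kips.
Bearing (1.2 l_c t F_u ≤ 2.4 d t F_u): upper limit = 2.4·0.75·0.3125·65 = 36.56 kips.
  Edge l_c = 1.625 − 0.8125/2 = 1.219 → r_n = 29.71 kips; interior l_c = 2.75 − 0.8125 = 1.938 → r_n = 36.56 kips.
  R_n,bearing = 1·29.71 + 2·36.56 = 102.8 kips → 0.75 × 102.8 = 77.1 kips.
Bearing governs: 77.1 kips.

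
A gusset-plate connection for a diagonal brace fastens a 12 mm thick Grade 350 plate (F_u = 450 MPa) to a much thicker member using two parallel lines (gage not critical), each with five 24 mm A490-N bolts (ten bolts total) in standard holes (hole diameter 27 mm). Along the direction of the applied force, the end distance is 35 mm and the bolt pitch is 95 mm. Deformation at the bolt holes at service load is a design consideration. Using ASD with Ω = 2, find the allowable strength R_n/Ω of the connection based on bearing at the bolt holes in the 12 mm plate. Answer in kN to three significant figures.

Per bolt r_n = 1.2 l_c t F_u ≤ 2.4 d t F_u; upper limit = 2.4 × 24 × 12 × 450 / 1000 = 311 kN.
Edge bolt: l_c = 35 − 27/2 = 21.5 mm → 1.2 × 21.5 × 12 × 450 / 1000 = 139.3 → r_n = 139.3 kN.
Interior bolts: l_c = 95 − 27 = 68 mm → 1.2 × 68 × 12 × 450 / 1000 = 440.6 → r_n = 311 kN.
R_n = 2 × 139.3 + 8 × 311 = 2767 kN.
Allowable strength R_n/Ω = 2767 / 2 = 1380 kN.

1380 kN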